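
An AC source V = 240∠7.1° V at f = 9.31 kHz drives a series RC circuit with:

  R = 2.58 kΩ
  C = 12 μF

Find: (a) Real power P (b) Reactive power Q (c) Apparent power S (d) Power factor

Step 1 — Angular frequency: ω = 2π·f = 2π·9310 = 5.85e+04 rad/s.
Step 2 — Component impedances:
  R: Z = R = 2580 Ω
  C: Z = 1/(jωC) = -j/(ω·C) = 0 - j1.425 Ω
Step 3 — Series combination: Z_total = R + C = 2580 - j1.425 Ω = 2580∠-0.0° Ω.
Step 4 — Source phasor: V = 240∠7.1° V = 238.2 + j29.66 V.
Step 5 — Current: I = V / Z = 0.0923 + j0.01155 A = 0.09302∠7.1° A.
Step 6 — Complex power: S = V·I* = 22.33 - j0.01233 VA.
Step 7 — Real power: P = Re(S) = 22.33 W.
Step 8 — Reactive power: Q = Im(S) = -0.01233 VAR.
Step 9 — Apparent power: |S| = 22.33 VA.
Step 10 — Power factor: PF = P/|S| = 1 (leading).

(a) P = 22.33 W  (b) Q = -0.01233 VAR  (c) S = 22.33 VA  (d) PF = 1 (leading)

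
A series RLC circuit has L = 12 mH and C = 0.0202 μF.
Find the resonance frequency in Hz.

Step 1 — Resonance condition Im(Z)=0 gives ω₀ = 1/√(LC).
Step 2 — ω₀ = 1/√(0.012·2.02e-08) = 6.423e+04 rad/s.
Step 3 — f₀ = ω₀/(2π) = 1.022e+04 Hz.

f₀ = 1.022e+04 Hz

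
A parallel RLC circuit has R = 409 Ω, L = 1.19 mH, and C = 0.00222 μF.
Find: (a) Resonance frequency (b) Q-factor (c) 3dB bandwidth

Step 1 — Resonance: ω₀ = 1/√(LC) = 1/√(0.00119·2.22e-09) = 6.152e+05 rad/s.
Step 2 — f₀ = ω₀/(2π) = 9.792e+04 Hz.
Step 3 — Parallel Q: Q = R/(ω₀L) = 409/(6.152e+05·0.00119) = 0.5586.
Step 4 — Bandwidth: Δω = ω₀/Q = 1.101e+06 rad/s; BW = Δω/(2π) = 1.753e+05 Hz.

(a) f₀ = 9.792e+04 Hz  (b) Q = 0.5586  (c) BW = 1.753e+05 Hz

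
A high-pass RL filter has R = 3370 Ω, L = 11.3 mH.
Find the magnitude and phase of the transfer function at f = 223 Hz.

Step 1 — Angular frequency: ω = 2π·223 = 1401 rad/s.
Step 2 — Transfer function: H(jω) = jωL/(R + jωL).
Step 3 — Numerator jωL = j·15.83; denominator R + jωL = 3370 + j15.83.
Step 4 — H = 2.207e-05 + j0.004698.
Step 5 — Magnitude: |H| = 0.004698 (-46.6 dB); phase: φ = 89.7°.

|H| = 0.004698 (-46.6 dB), φ = 89.7°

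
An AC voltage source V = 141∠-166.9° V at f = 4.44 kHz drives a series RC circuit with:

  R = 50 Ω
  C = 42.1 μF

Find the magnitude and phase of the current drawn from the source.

Step 1 — Angular frequency: ω = 2π·f = 2π·4440 = 2.79e+04 rad/s.
Step 2 — Component impedances:
  R: Z = R = 50 Ω
  C: Z = 1/(jωC) = -j/(ω·C) = 0 - j0.8514 Ω
Step 3 — Series combination: Z_total = R + C = 50 - j0.8514 Ω = 50.01∠-1.0° Ω.
Step 4 — Source phasor: V = 141∠-166.9° V = -137.3 - j31.96 V.
Step 5 — Ohm's law: I = V / Z_total = (-137.3 - j31.96) / (50 - j0.8514) = -2.735 - j0.6857 A.
Step 6 — Convert to polar: |I| = 2.82 A, ∠I = -165.9°.

I = 2.82∠-165.9° A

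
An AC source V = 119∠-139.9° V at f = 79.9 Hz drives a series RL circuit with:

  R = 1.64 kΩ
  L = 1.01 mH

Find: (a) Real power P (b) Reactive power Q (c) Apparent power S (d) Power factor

Step 1 — Angular frequency: ω = 2π·f = 2π·79.9 = 502 rad/s.
Step 2 — Component impedances:
  R: Z = R = 1640 Ω
  L: Z = jωL = j·502·0.00101 = 0 + j0.507 Ω
Step 3 — Series combination: Z_total = R + L = 1640 + j0.507 Ω = 1640∠0.0° Ω.
Step 4 — Source phasor: V = 119∠-139.9° V = -91.03 - j76.65 V.
Step 5 — Current: I = V / Z = -0.05552 - j0.04672 A = 0.07256∠-139.9° A.
Step 6 — Complex power: S = V·I* = 8.635 + j0.00267 VA.
Step 7 — Real power: P = Re(S) = 8.635 W.
Step 8 — Reactive power: Q = Im(S) = 0.00267 VAR.
Step 9 — Apparent power: |S| = 8.635 VA.
Step 10 — Power factor: PF = P/|S| = 1 (lagging).

(a) P = 8.635 W  (b) Q = 0.00267 VAR  (c) S = 8.635 VA  (d) PF = 1 (lagging)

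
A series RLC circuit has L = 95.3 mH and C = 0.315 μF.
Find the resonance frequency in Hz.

Step 1 — Resonance condition Im(Z)=0 gives ω₀ = 1/√(LC).
Step 2 — ω₀ = 1/√(0.0953·3.15e-07) = 5772 rad/s.
Step 3 — f₀ = ω₀/(2π) = 918.6 Hz.

f₀ = 918.6 Hz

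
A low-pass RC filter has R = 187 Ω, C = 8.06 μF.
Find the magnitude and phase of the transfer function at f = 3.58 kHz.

Step 1 — Angular frequency: ω = 2π·3580 = 2.249e+04 rad/s.
Step 2 — Transfer function: H(jω) = 1/(1 + jωRC).
Step 3 — Denominator: 1 + jωRC = 1 + j·2.249e+04·187·8.06e-06 = 1 + j33.9.
Step 4 — H = 0.0008692 - j0.02947.
Step 5 — Magnitude: |H| = 0.02948 (-30.6 dB); phase: φ = -88.3°.

|H| = 0.02948 (-30.6 dB), φ = -88.3°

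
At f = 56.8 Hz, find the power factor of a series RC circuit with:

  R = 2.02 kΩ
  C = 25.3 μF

Step 1 — Angular frequency: ω = 2π·f = 2π·56.8 = 356.9 rad/s.
Step 2 — Component impedances:
  R: Z = R = 2020 Ω
  C: Z = 1/(jωC) = -j/(ω·C) = 0 - j110.8 Ω
Step 3 — Series combination: Z_total = R + C = 2020 - j110.8 Ω = 2023∠-3.1° Ω.
Step 4 — Power factor: PF = cos(φ) = Re(Z)/|Z| = 2020/2023 = 0.9985.
Step 5 — Type: Im(Z) = -110.8 ⇒ leading (phase φ = -3.1°).

PF = 0.9985 (leading, φ = -3.1°)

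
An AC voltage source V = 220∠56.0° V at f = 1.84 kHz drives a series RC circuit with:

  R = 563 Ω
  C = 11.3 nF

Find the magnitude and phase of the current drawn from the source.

Step 1 — Angular frequency: ω = 2π·f = 2π·1840 = 1.156e+04 rad/s.
Step 2 — Component impedances:
  R: Z = R = 563 Ω
  C: Z = 1/(jωC) = -j/(ω·C) = 0 - j7655 Ω
Step 3 — Series combination: Z_total = R + C = 563 - j7655 Ω = 7675∠-85.8° Ω.
Step 4 — Source phasor: V = 220∠56.0° V = 123 + j182.4 V.
Step 5 — Ohm's law: I = V / Z_total = (123 + j182.4) / (563 - j7655) = -0.02252 + j0.01773 A.
Step 6 — Convert to polar: |I| = 0.02866 A, ∠I = 141.8°.

I = 0.02866∠141.8° A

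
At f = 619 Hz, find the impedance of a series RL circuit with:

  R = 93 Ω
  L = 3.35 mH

Step 1 — Angular frequency: ω = 2π·f = 2π·619 = 3889 rad/s.
Step 2 — Component impedances:
  R: Z = R = 93 Ω
  L: Z = jωL = j·3889·0.00335 = 0 + j13.03 Ω
Step 3 — Series combination: Z_total = R + L = 93 + j13.03 Ω = 93.91∠8.0° Ω.

Z = 93 + j13.03 Ω = 93.91∠8.0° Ω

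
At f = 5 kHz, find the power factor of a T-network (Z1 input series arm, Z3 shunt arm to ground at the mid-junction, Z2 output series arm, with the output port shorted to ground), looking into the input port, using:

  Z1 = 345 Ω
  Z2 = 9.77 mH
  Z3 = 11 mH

Step 1 — Angular frequency: ω = 2π·f = 2π·5000 = 3.142e+04 rad/s.
Step 2 — Component impedances:
  Z1: Z = R = 345 Ω
  Z2: Z = jωL = j·3.142e+04·0.00977 = 0 + j306.9 Ω
  Z3: Z = jωL = j·3.142e+04·0.011 = 0 + j345.6 Ω
Step 3 — With the output port shorted to ground, the output series arm Z2 runs from the junction to ground; the shunt arm Z3 also runs from the junction to ground. They appear in parallel: Z3 || Z2 = 0 + j162.6 Ω.
Step 4 — Series with input arm Z1: Z_in = Z1 + (Z3 || Z2) = 345 + j162.6 Ω = 381.4∠25.2° Ω.
Step 5 — Power factor: PF = cos(φ) = Re(Z)/|Z| = 345/381.4 = 0.9046.
Step 6 — Type: Im(Z) = 162.6 ⇒ lagging (phase φ = 25.2°).

PF = 0.9046 (lagging, φ = 25.2°)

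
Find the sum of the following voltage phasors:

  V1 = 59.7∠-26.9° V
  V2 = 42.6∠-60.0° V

Step 1 — Convert each phasor to rectangular form:
  V1 = 59.7·(cos(-26.9°) + j·sin(-26.9°)) = 53.24 - j27.01 V
  V2 = 42.6·(cos(-60.0°) + j·sin(-60.0°)) = 21.3 - j36.89 V
Step 2 — Sum components: V_total = 74.54 - j63.9 V.
Step 3 — Convert to polar: |V_total| = 98.18 V, ∠V_total = -40.6°.

V_total = 98.18∠-40.6° V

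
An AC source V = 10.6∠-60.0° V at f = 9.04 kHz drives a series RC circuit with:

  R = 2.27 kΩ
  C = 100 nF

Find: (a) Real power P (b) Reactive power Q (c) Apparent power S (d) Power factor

Step 1 — Angular frequency: ω = 2π·f = 2π·9040 = 5.68e+04 rad/s.
Step 2 — Component impedances:
  R: Z = R = 2270 Ω
  C: Z = 1/(jωC) = -j/(ω·C) = 0 - j176.1 Ω
Step 3 — Series combination: Z_total = R + C = 2270 - j176.1 Ω = 2277∠-4.4° Ω.
Step 4 — Source phasor: V = 10.6∠-60.0° V = 5.3 - j9.18 V.
Step 5 — Current: I = V / Z = 0.002633 - j0.00384 A = 0.004656∠-55.6° A.
Step 6 — Complex power: S = V·I* = 0.0492 - j0.003816 VA.
Step 7 — Real power: P = Re(S) = 0.0492 W.
Step 8 — Reactive power: Q = Im(S) = -0.003816 VAR.
Step 9 — Apparent power: |S| = 0.04935 VA.
Step 10 — Power factor: PF = P/|S| = 0.997 (leading).

(a) P = 0.0492 W  (b) Q = -0.003816 VAR  (c) S = 0.04935 VA  (d) PF = 0.997 (leading)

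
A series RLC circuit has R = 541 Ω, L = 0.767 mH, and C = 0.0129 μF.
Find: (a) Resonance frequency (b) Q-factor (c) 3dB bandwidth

Step 1 — Resonance: ω₀ = 1/√(LC) = 1/√(0.000767·1.29e-08) = 3.179e+05 rad/s.
Step 2 — f₀ = ω₀/(2π) = 5.06e+04 Hz.
Step 3 — Series Q: Q = ω₀L/R = 3.179e+05·0.000767/541 = 0.4507.
Step 4 — Bandwidth: Δω = ω₀/Q = 7.053e+05 rad/s; BW = Δω/(2π) = 1.123e+05 Hz.

(a) f₀ = 5.06e+04 Hz  (b) Q = 0.4507  (c) BW = 1.123e+05 Hz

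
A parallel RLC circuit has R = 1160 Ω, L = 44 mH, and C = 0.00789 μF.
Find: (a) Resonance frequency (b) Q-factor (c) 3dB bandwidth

Step 1 — Resonance: ω₀ = 1/√(LC) = 1/√(0.044·7.89e-09) = 5.367e+04 rad/s.
Step 2 — f₀ = ω₀/(2π) = 8542 Hz.
Step 3 — Parallel Q: Q = R/(ω₀L) = 1160/(5.367e+04·0.044) = 0.4912.
Step 4 — Bandwidth: Δω = ω₀/Q = 1.093e+05 rad/s; BW = Δω/(2π) = 1.739e+04 Hz.

(a) f₀ = 8542 Hz  (b) Q = 0.4912  (c) BW = 1.739e+04 Hz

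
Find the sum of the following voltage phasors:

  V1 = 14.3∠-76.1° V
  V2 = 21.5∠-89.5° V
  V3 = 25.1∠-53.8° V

Step 1 — Convert each phasor to rectangular form:
  V1 = 14.3·(cos(-76.1°) + j·sin(-76.1°)) = 3.435 - j13.88 V
  V2 = 21.5·(cos(-89.5°) + j·sin(-89.5°)) = 0.1876 - j21.5 V
  V3 = 25.1·(cos(-53.8°) + j·sin(-53.8°)) = 14.82 - j20.25 V
Step 2 — Sum components: V_total = 18.45 - j55.64 V.
Step 3 — Convert to polar: |V_total| = 58.61 V, ∠V_total = -71.7°.

V_total = 58.61∠-71.7° V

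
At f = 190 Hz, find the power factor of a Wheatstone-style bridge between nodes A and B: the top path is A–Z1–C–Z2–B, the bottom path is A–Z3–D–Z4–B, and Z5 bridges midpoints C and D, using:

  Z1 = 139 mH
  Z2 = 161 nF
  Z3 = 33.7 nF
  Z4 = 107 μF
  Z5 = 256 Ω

Step 1 — Angular frequency: ω = 2π·f = 2π·190 = 1194 rad/s.
Step 2 — Component impedances:
  Z1: Z = jωL = j·1194·0.139 = 0 + j165.9 Ω
  Z2: Z = 1/(jωC) = -j/(ω·C) = 0 - j5203 Ω
  Z3: Z = 1/(jωC) = -j/(ω·C) = 0 - j2.486e+04 Ω
  Z4: Z = 1/(jωC) = -j/(ω·C) = 0 - j7.829 Ω
  Z5: Z = R = 256 Ω
Step 3 — Bridge requires nodal analysis (the Z5 bridge couples midpoints C and D, so the two paths cannot be reduced to a simple series/parallel combination). Setting node B to ground and injecting 1 A at node A, the 3-node admittance system at A, C, D solves to V_A = Z_AB = 257.8 + j143.9 Ω = 295.2∠29.2° Ω.
Step 4 — Power factor: PF = cos(φ) = Re(Z)/|Z| = 257.77/295.21 = 0.8732.
Step 5 — Type: Im(Z) = 143.9 ⇒ lagging (phase φ = 29.2°).

PF = 0.8732 (lagging, φ = 29.2°)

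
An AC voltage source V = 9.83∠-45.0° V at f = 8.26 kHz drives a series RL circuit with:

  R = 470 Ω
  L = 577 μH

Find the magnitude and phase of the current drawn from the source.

Step 1 — Angular frequency: ω = 2π·f = 2π·8260 = 5.19e+04 rad/s.
Step 2 — Component impedances:
  R: Z = R = 470 Ω
  L: Z = jωL = j·5.19e+04·0.000577 = 0 + j29.95 Ω
Step 3 — Series combination: Z_total = R + L = 470 + j29.95 Ω = 471∠3.6° Ω.
Step 4 — Source phasor: V = 9.83∠-45.0° V = 6.951 - j6.951 V.
Step 5 — Ohm's law: I = V / Z_total = (6.951 - j6.951) / (470 + j29.95) = 0.01379 - j0.01567 A.
Step 6 — Convert to polar: |I| = 0.02087 A, ∠I = -48.6°.

I = 0.02087∠-48.6° A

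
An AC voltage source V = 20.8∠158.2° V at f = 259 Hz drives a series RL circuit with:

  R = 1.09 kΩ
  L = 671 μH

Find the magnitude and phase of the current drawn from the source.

Step 1 — Angular frequency: ω = 2π·f = 2π·259 = 1627 rad/s.
Step 2 — Component impedances:
  R: Z = R = 1090 Ω
  L: Z = jωL = j·1627·0.000671 = 0 + j1.092 Ω
Step 3 — Series combination: Z_total = R + L = 1090 + j1.092 Ω = 1090∠0.1° Ω.
Step 4 — Source phasor: V = 20.8∠158.2° V = -19.31 + j7.724 V.
Step 5 — Ohm's law: I = V / Z_total = (-19.31 + j7.724) / (1090 + j1.092) = -0.01771 + j0.007104 A.
Step 6 — Convert to polar: |I| = 0.01908 A, ∠I = 158.1°.

I = 0.01908∠158.1° A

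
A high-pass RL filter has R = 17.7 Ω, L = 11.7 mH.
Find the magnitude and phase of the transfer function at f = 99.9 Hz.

Step 1 — Angular frequency: ω = 2π·99.9 = 627.7 rad/s.
Step 2 — Transfer function: H(jω) = jωL/(R + jωL).
Step 3 — Numerator jωL = j·7.344; denominator R + jωL = 17.7 + j7.344.
Step 4 — H = 0.1469 + j0.354.
Step 5 — Magnitude: |H| = 0.3832 (-8.3 dB); phase: φ = 67.5°.

|H| = 0.3832 (-8.3 dB), φ = 67.5°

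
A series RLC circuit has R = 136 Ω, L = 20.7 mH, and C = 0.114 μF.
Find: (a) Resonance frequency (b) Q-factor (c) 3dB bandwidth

Step 1 — Resonance: ω₀ = 1/√(LC) = 1/√(0.0207·1.14e-07) = 2.059e+04 rad/s.
Step 2 — f₀ = ω₀/(2π) = 3276 Hz.
Step 3 — Series Q: Q = ω₀L/R = 2.059e+04·0.0207/136 = 3.133.
Step 4 — Bandwidth: Δω = ω₀/Q = 6570 rad/s; BW = Δω/(2π) = 1046 Hz.

(a) f₀ = 3276 Hz  (b) Q = 3.133  (c) BW = 1046 Hz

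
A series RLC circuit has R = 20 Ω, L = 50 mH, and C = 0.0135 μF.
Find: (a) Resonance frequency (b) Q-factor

Step 1 — Resonance condition Im(Z)=0 gives ω₀ = 1/√(LC).
Step 2 — ω₀ = 1/√(0.05·1.35e-08) = 3.849e+04 rad/s.
Step 3 — f₀ = ω₀/(2π) = 6126 Hz.
Step 4 — Series Q: Q = ω₀L/R = 3.849e+04·0.05/20 = 96.23.

(a) f₀ = 6126 Hz  (b) Q = 96.23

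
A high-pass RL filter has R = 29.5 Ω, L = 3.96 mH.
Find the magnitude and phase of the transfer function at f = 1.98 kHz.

Step 1 — Angular frequency: ω = 2π·1980 = 1.244e+04 rad/s.
Step 2 — Transfer function: H(jω) = jωL/(R + jωL).
Step 3 — Numerator jωL = j·49.27; denominator R + jωL = 29.5 + j49.27.
Step 4 — H = 0.7361 + j0.4408.
Step 5 — Magnitude: |H| = 0.8579 (-1.3 dB); phase: φ = 30.9°.

|H| = 0.8579 (-1.3 dB), φ = 30.9°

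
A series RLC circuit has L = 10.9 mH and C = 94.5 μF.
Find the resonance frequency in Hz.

Step 1 — Resonance condition Im(Z)=0 gives ω₀ = 1/√(LC).
Step 2 — ω₀ = 1/√(0.0109·9.45e-05) = 985.3 rad/s.
Step 3 — f₀ = ω₀/(2π) = 156.8 Hz.

f₀ = 156.8 Hz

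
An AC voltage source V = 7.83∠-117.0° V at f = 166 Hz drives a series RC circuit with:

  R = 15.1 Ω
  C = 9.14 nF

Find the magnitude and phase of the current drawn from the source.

Step 1 — Angular frequency: ω = 2π·f = 2π·166 = 1043 rad/s.
Step 2 — Component impedances:
  R: Z = R = 15.1 Ω
  C: Z = 1/(jωC) = -j/(ω·C) = 0 - j1.049e+05 Ω
Step 3 — Series combination: Z_total = R + C = 15.1 - j1.049e+05 Ω = 1.049e+05∠-90.0° Ω.
Step 4 — Source phasor: V = 7.83∠-117.0° V = -3.555 - j6.977 V.
Step 5 — Ohm's law: I = V / Z_total = (-3.555 - j6.977) / (15.1 - j1.049e+05) = 6.65e-05 - j3.39e-05 A.
Step 6 — Convert to polar: |I| = 7.464e-05 A, ∠I = -27.0°.

I = 7.464e-05∠-27.0° A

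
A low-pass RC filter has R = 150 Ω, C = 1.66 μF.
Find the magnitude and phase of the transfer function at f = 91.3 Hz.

Step 1 — Angular frequency: ω = 2π·91.3 = 573.7 rad/s.
Step 2 — Transfer function: H(jω) = 1/(1 + jωRC).
Step 3 — Denominator: 1 + jωRC = 1 + j·573.7·150·1.66e-06 = 1 + j0.1428.
Step 4 — H = 0.98 - j0.14.
Step 5 — Magnitude: |H| = 0.99 (-0.1 dB); phase: φ = -8.1°.

|H| = 0.99 (-0.1 dB), φ = -8.1°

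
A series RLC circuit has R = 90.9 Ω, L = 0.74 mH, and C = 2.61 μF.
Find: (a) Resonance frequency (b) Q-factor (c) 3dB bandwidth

Step 1 — Resonance: ω₀ = 1/√(LC) = 1/√(0.00074·2.61e-06) = 2.275e+04 rad/s.
Step 2 — f₀ = ω₀/(2π) = 3621 Hz.
Step 3 — Series Q: Q = ω₀L/R = 2.275e+04·0.00074/90.9 = 0.1852.
Step 4 — Bandwidth: Δω = ω₀/Q = 1.228e+05 rad/s; BW = Δω/(2π) = 1.955e+04 Hz.

(a) f₀ = 3621 Hz  (b) Q = 0.1852  (c) BW = 1.955e+04 Hz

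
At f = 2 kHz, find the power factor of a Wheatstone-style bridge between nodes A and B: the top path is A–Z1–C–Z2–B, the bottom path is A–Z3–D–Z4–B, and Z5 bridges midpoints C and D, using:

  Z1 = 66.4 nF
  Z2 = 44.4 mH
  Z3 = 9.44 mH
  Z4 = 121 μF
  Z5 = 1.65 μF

Step 1 — Angular frequency: ω = 2π·f = 2π·2000 = 1.257e+04 rad/s.
Step 2 — Component impedances:
  Z1: Z = 1/(jωC) = -j/(ω·C) = 0 - j1198 Ω
  Z2: Z = jωL = j·1.257e+04·0.0444 = 0 + j557.9 Ω
  Z3: Z = jωL = j·1.257e+04·0.00944 = 0 + j118.6 Ω
  Z4: Z = 1/(jωC) = -j/(ω·C) = 0 - j0.6577 Ω
  Z5: Z = 1/(jωC) = -j/(ω·C) = 0 - j48.23 Ω
Step 3 — Bridge requires nodal analysis (the Z5 bridge couples midpoints C and D, so the two paths cannot be reduced to a simple series/parallel combination). Setting node B to ground and injecting 1 A at node A, the 3-node admittance system at A, C, D solves to V_A = Z_AB = 0 + j130.4 Ω = 130.4∠90.0° Ω.
Step 4 — Power factor: PF = cos(φ) = Re(Z)/|Z| = 0/130.4 = 0.
Step 5 — Type: Im(Z) = 130.4 ⇒ lagging (phase φ = 90.0°).

PF = 0 (lagging, φ = 90.0°)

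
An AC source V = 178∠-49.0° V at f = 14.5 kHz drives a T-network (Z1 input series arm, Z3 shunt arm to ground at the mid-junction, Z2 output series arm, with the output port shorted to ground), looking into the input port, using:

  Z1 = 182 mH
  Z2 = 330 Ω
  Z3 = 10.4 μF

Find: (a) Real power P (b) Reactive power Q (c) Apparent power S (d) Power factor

Step 1 — Angular frequency: ω = 2π·f = 2π·1.45e+04 = 9.111e+04 rad/s.
Step 2 — Component impedances:
  Z1: Z = jωL = j·9.111e+04·0.182 = 0 + j1.658e+04 Ω
  Z2: Z = R = 330 Ω
  Z3: Z = 1/(jωC) = -j/(ω·C) = 0 - j1.055 Ω
Step 3 — With the output port shorted to ground, the output series arm Z2 runs from the junction to ground; the shunt arm Z3 also runs from the junction to ground. They appear in parallel: Z3 || Z2 = 0.003375 - j1.055 Ω.
Step 4 — Series with input arm Z1: Z_in = Z1 + (Z3 || Z2) = 0.003375 + j1.658e+04 Ω = 1.658e+04∠90.0° Ω.
Step 5 — Source phasor: V = 178∠-49.0° V = 116.8 - j134.3 V.
Step 6 — Current: I = V / Z = -0.008102 - j0.007043 A = 0.01074∠-139.0° A.
Step 7 — Complex power: S = V·I* = 3.89e-07 + j1.911 VA.
Step 8 — Real power: P = Re(S) = 3.89e-07 W.
Step 9 — Reactive power: Q = Im(S) = 1.911 VAR.
Step 10 — Apparent power: |S| = 1.911 VA.
Step 11 — Power factor: PF = P/|S| = 2.036e-07 (lagging).

(a) P = 3.89e-07 W  (b) Q = 1.911 VAR  (c) S = 1.911 VA  (d) PF = 2.036e-07 (lagging)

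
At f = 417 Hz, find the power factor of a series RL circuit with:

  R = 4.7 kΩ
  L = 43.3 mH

Step 1 — Angular frequency: ω = 2π·f = 2π·417 = 2620 rad/s.
Step 2 — Component impedances:
  R: Z = R = 4700 Ω
  L: Z = jωL = j·2620·0.0433 = 0 + j113.4 Ω
Step 3 — Series combination: Z_total = R + L = 4700 + j113.4 Ω = 4701∠1.4° Ω.
Step 4 — Power factor: PF = cos(φ) = Re(Z)/|Z| = 4700/4701.4 = 0.9997.
Step 5 — Type: Im(Z) = 113.4 ⇒ lagging (phase φ = 1.4°).

PF = 0.9997 (lagging, φ = 1.4°)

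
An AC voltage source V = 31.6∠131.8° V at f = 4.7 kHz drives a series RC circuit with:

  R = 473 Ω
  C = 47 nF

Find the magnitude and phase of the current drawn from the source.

Step 1 — Angular frequency: ω = 2π·f = 2π·4700 = 2.953e+04 rad/s.
Step 2 — Component impedances:
  R: Z = R = 473 Ω
  C: Z = 1/(jωC) = -j/(ω·C) = 0 - j720.5 Ω
Step 3 — Series combination: Z_total = R + C = 473 - j720.5 Ω = 861.9∠-56.7° Ω.
Step 4 — Source phasor: V = 31.6∠131.8° V = -21.06 + j23.56 V.
Step 5 — Ohm's law: I = V / Z_total = (-21.06 + j23.56) / (473 - j720.5) = -0.03626 - j0.005429 A.
Step 6 — Convert to polar: |I| = 0.03666 A, ∠I = -171.5°.

I = 0.03666∠-171.5° A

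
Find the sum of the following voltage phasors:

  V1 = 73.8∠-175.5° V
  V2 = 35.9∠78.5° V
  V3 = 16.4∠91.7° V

Step 1 — Convert each phasor to rectangular form:
  V1 = 73.8·(cos(-175.5°) + j·sin(-175.5°)) = -73.57 - j5.79 V
  V2 = 35.9·(cos(78.5°) + j·sin(78.5°)) = 7.157 + j35.18 V
  V3 = 16.4·(cos(91.7°) + j·sin(91.7°)) = -0.4865 + j16.39 V
Step 2 — Sum components: V_total = -66.9 + j45.78 V.
Step 3 — Convert to polar: |V_total| = 81.07 V, ∠V_total = 145.6°.

V_total = 81.07∠145.6° V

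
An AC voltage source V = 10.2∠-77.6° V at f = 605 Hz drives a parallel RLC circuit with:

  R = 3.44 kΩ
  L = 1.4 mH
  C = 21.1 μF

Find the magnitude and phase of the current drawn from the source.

Step 1 — Angular frequency: ω = 2π·f = 2π·605 = 3801 rad/s.
Step 2 — Component impedances:
  R: Z = R = 3440 Ω
  L: Z = jωL = j·3801·0.0014 = 0 + j5.322 Ω
  C: Z = 1/(jωC) = -j/(ω·C) = 0 - j12.47 Ω
Step 3 — Parallel combination: 1/Z_total = 1/R + 1/L + 1/C; Z_total = 0.02506 + j9.285 Ω = 9.285∠89.8° Ω.
Step 4 — Source phasor: V = 10.2∠-77.6° V = 2.19 - j9.962 V.
Step 5 — Ohm's law: I = V / Z_total = (2.19 - j9.962) / (0.02506 + j9.285) = -1.072 - j0.2388 A.
Step 6 — Convert to polar: |I| = 1.099 A, ∠I = -167.4°.

I = 1.099∠-167.4° A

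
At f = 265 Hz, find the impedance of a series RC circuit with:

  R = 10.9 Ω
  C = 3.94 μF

Step 1 — Angular frequency: ω = 2π·f = 2π·265 = 1665 rad/s.
Step 2 — Component impedances:
  R: Z = R = 10.9 Ω
  C: Z = 1/(jωC) = -j/(ω·C) = 0 - j152.4 Ω
Step 3 — Series combination: Z_total = R + C = 10.9 - j152.4 Ω = 152.8∠-85.9° Ω.

Z = 10.9 - j152.4 Ω = 152.8∠-85.9° Ω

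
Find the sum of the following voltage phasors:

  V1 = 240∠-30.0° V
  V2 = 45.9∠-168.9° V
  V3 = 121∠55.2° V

Step 1 — Convert each phasor to rectangular form:
  V1 = 240·(cos(-30.0°) + j·sin(-30.0°)) = 207.8 - j120 V
  V2 = 45.9·(cos(-168.9°) + j·sin(-168.9°)) = -45.04 - j8.837 V
  V3 = 121·(cos(55.2°) + j·sin(55.2°)) = 69.06 + j99.36 V
Step 2 — Sum components: V_total = 231.9 - j29.48 V.
Step 3 — Convert to polar: |V_total| = 233.7 V, ∠V_total = -7.2°.

V_total = 233.7∠-7.2° V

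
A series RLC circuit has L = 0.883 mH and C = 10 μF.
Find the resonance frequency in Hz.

Step 1 — Resonance condition Im(Z)=0 gives ω₀ = 1/√(LC).
Step 2 — ω₀ = 1/√(0.000883·1e-05) = 1.064e+04 rad/s.
Step 3 — f₀ = ω₀/(2π) = 1694 Hz.

f₀ = 1694 Hz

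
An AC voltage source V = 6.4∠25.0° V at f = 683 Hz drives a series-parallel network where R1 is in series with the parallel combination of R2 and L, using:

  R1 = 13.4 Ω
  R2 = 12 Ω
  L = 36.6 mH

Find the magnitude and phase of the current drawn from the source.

Step 1 — Angular frequency: ω = 2π·f = 2π·683 = 4291 rad/s.
Step 2 — Component impedances:
  R1: Z = R = 13.4 Ω
  R2: Z = R = 12 Ω
  L: Z = jωL = j·4291·0.0366 = 0 + j157.1 Ω
Step 3 — Parallel branch: R2 || L = 1/(1/R2 + 1/L) = 11.93 + j0.9115 Ω.
Step 4 — Series with R1: Z_total = R1 + (R2 || L) = 25.33 + j0.9115 Ω = 25.35∠2.1° Ω.
Step 5 — Source phasor: V = 6.4∠25.0° V = 5.8 + j2.705 V.
Step 6 — Ohm's law: I = V / Z_total = (5.8 + j2.705) / (25.33 + j0.9115) = 0.2325 + j0.09841 A.
Step 7 — Convert to polar: |I| = 0.2525 A, ∠I = 22.9°.

I = 0.2525∠22.9° A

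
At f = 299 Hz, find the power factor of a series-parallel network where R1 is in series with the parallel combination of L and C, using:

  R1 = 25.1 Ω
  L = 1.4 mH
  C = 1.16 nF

Step 1 — Angular frequency: ω = 2π·f = 2π·299 = 1879 rad/s.
Step 2 — Component impedances:
  R1: Z = R = 25.1 Ω
  L: Z = jωL = j·1879·0.0014 = 0 + j2.63 Ω
  C: Z = 1/(jωC) = -j/(ω·C) = 0 - j4.589e+05 Ω
Step 3 — Parallel branch: L || C = 1/(1/L + 1/C) = 0 + j2.63 Ω.
Step 4 — Series with R1: Z_total = R1 + (L || C) = 25.1 + j2.63 Ω = 25.24∠6.0° Ω.
Step 5 — Power factor: PF = cos(φ) = Re(Z)/|Z| = 25.1/25.237 = 0.9946.
Step 6 — Type: Im(Z) = 2.63 ⇒ lagging (phase φ = 6.0°).

PF = 0.9946 (lagging, φ = 6.0°)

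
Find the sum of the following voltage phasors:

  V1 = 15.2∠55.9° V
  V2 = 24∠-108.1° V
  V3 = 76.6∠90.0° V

Step 1 — Convert each phasor to rectangular form:
  V1 = 15.2·(cos(55.9°) + j·sin(55.9°)) = 8.522 + j12.59 V
  V2 = 24·(cos(-108.1°) + j·sin(-108.1°)) = -7.456 - j22.81 V
  V3 = 76.6·(cos(90.0°) + j·sin(90.0°)) = 0 + j76.6 V
Step 2 — Sum components: V_total = 1.065 + j66.37 V.
Step 3 — Convert to polar: |V_total| = 66.38 V, ∠V_total = 89.1°.

V_total = 66.38∠89.1° V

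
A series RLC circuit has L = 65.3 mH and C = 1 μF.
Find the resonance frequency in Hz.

Step 1 — Resonance condition Im(Z)=0 gives ω₀ = 1/√(LC).
Step 2 — ω₀ = 1/√(0.0653·1e-06) = 3913 rad/s.
Step 3 — f₀ = ω₀/(2π) = 622.8 Hz.

f₀ = 622.8 Hz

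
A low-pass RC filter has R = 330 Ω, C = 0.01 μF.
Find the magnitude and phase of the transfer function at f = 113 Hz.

Step 1 — Angular frequency: ω = 2π·113 = 710 rad/s.
Step 2 — Transfer function: H(jω) = 1/(1 + jωRC).
Step 3 — Denominator: 1 + jωRC = 1 + j·710·330·1e-08 = 1 + j0.002343.
Step 4 — H = 1 - j0.002343.
Step 5 — Magnitude: |H| = 1 (-0.0 dB); phase: φ = -0.1°.

|H| = 1 (-0.0 dB), φ = -0.1°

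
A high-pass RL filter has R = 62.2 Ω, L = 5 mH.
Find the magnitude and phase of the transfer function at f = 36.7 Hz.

Step 1 — Angular frequency: ω = 2π·36.7 = 230.6 rad/s.
Step 2 — Transfer function: H(jω) = jωL/(R + jωL).
Step 3 — Numerator jωL = j·1.153; denominator R + jωL = 62.2 + j1.153.
Step 4 — H = 0.0003435 + j0.01853.
Step 5 — Magnitude: |H| = 0.01853 (-34.6 dB); phase: φ = 88.9°.

|H| = 0.01853 (-34.6 dB), φ = 88.9°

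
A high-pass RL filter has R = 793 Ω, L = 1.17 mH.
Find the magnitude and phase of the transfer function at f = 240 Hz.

Step 1 — Angular frequency: ω = 2π·240 = 1508 rad/s.
Step 2 — Transfer function: H(jω) = jωL/(R + jωL).
Step 3 — Numerator jωL = j·1.764; denominator R + jωL = 793 + j1.764.
Step 4 — H = 4.95e-06 + j0.002225.
Step 5 — Magnitude: |H| = 0.002225 (-53.1 dB); phase: φ = 89.9°.

|H| = 0.002225 (-53.1 dB), φ = 89.9°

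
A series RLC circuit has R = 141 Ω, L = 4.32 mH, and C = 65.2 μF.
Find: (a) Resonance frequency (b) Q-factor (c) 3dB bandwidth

Step 1 — Resonance condition Im(Z)=0 gives ω₀ = 1/√(LC).
Step 2 — ω₀ = 1/√(0.00432·6.52e-05) = 1884 rad/s.
Step 3 — f₀ = ω₀/(2π) = 299.9 Hz.
Step 4 — Series Q: Q = ω₀L/R = 1884·0.00432/141 = 0.05773.
Step 5 — 3dB bandwidth: Δω = ω₀/Q = 3.264e+04 rad/s; BW = Δω/(2π) = 5195 Hz.

(a) f₀ = 299.9 Hz  (b) Q = 0.05773  (c) BW = 5195 Hz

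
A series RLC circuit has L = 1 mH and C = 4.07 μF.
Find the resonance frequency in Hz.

Step 1 — Resonance condition Im(Z)=0 gives ω₀ = 1/√(LC).
Step 2 — ω₀ = 1/√(0.001·4.07e-06) = 1.567e+04 rad/s.
Step 3 — f₀ = ω₀/(2π) = 2495 Hz.

f₀ = 2495 Hz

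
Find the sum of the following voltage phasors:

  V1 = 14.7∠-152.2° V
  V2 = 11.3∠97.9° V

Step 1 — Convert each phasor to rectangular form:
  V1 = 14.7·(cos(-152.2°) + j·sin(-152.2°)) = -13 - j6.856 V
  V2 = 11.3·(cos(97.9°) + j·sin(97.9°)) = -1.553 + j11.19 V
Step 2 — Sum components: V_total = -14.56 + j4.337 V.
Step 3 — Convert to polar: |V_total| = 15.19 V, ∠V_total = 163.4°.

V_total = 15.19∠163.4° V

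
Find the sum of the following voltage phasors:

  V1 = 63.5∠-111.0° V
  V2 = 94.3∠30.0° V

Step 1 — Convert each phasor to rectangular form:
  V1 = 63.5·(cos(-111.0°) + j·sin(-111.0°)) = -22.76 - j59.28 V
  V2 = 94.3·(cos(30.0°) + j·sin(30.0°)) = 81.67 + j47.15 V
Step 2 — Sum components: V_total = 58.91 - j12.13 V.
Step 3 — Convert to polar: |V_total| = 60.15 V, ∠V_total = -11.6°.

V_total = 60.15∠-11.6° V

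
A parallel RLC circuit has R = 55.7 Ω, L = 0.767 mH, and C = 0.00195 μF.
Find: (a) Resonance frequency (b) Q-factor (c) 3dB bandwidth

Step 1 — Resonance: ω₀ = 1/√(LC) = 1/√(0.000767·1.95e-09) = 8.177e+05 rad/s.
Step 2 — f₀ = ω₀/(2π) = 1.301e+05 Hz.
Step 3 — Parallel Q: Q = R/(ω₀L) = 55.7/(8.177e+05·0.000767) = 0.08881.
Step 4 — Bandwidth: Δω = ω₀/Q = 9.207e+06 rad/s; BW = Δω/(2π) = 1.465e+06 Hz.

(a) f₀ = 1.301e+05 Hz  (b) Q = 0.08881  (c) BW = 1.465e+06 Hz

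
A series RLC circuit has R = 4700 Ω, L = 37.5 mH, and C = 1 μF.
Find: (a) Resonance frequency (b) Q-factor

Step 1 — Resonance condition Im(Z)=0 gives ω₀ = 1/√(LC).
Step 2 — ω₀ = 1/√(0.0375·1e-06) = 5164 rad/s.
Step 3 — f₀ = ω₀/(2π) = 821.9 Hz.
Step 4 — Series Q: Q = ω₀L/R = 5164·0.0375/4700 = 0.0412.

(a) f₀ = 821.9 Hz  (b) Q = 0.0412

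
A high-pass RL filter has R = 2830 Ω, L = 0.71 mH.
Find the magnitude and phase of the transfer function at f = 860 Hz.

Step 1 — Angular frequency: ω = 2π·860 = 5404 rad/s.
Step 2 — Transfer function: H(jω) = jωL/(R + jωL).
Step 3 — Numerator jωL = j·3.837; denominator R + jωL = 2830 + j3.837.
Step 4 — H = 1.838e-06 + j0.001356.
Step 5 — Magnitude: |H| = 0.001356 (-57.4 dB); phase: φ = 89.9°.

|H| = 0.001356 (-57.4 dB), φ = 89.9°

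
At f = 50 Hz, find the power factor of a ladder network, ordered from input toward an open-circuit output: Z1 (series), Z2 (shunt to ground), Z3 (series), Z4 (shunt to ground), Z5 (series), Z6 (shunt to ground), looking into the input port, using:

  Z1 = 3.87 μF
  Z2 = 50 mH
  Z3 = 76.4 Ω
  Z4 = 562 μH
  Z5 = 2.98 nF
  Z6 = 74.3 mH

Step 1 — Angular frequency: ω = 2π·f = 2π·50 = 314.2 rad/s.
Step 2 — Component impedances:
  Z1: Z = 1/(jωC) = -j/(ω·C) = 0 - j822.5 Ω
  Z2: Z = jωL = j·314.2·0.05 = 0 + j15.71 Ω
  Z3: Z = R = 76.4 Ω
  Z4: Z = jωL = j·314.2·0.000562 = 0 + j0.1766 Ω
  Z5: Z = 1/(jωC) = -j/(ω·C) = 0 - j1.068e+06 Ω
  Z6: Z = jωL = j·314.2·0.0743 = 0 + j23.34 Ω
Step 3 — Ladder network (open output): work backward from the far end, alternating series and parallel combinations. Z_in = 3.096 - j807.4 Ω = 807.4∠-89.8° Ω.
Step 4 — Power factor: PF = cos(φ) = Re(Z)/|Z| = 3.0958/807.45 = 0.003834.
Step 5 — Type: Im(Z) = -807.4 ⇒ leading (phase φ = -89.8°).

PF = 0.003834 (leading, φ = -89.8°)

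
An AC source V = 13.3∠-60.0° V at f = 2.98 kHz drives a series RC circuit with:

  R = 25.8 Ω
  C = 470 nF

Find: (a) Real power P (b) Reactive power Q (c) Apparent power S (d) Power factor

Step 1 — Angular frequency: ω = 2π·f = 2π·2980 = 1.872e+04 rad/s.
Step 2 — Component impedances:
  R: Z = R = 25.8 Ω
  C: Z = 1/(jωC) = -j/(ω·C) = 0 - j113.6 Ω
Step 3 — Series combination: Z_total = R + C = 25.8 - j113.6 Ω = 116.5∠-77.2° Ω.
Step 4 — Source phasor: V = 13.3∠-60.0° V = 6.65 - j11.52 V.
Step 5 — Current: I = V / Z = 0.109 + j0.03377 A = 0.1141∠17.2° A.
Step 6 — Complex power: S = V·I* = 0.3361 - j1.48 VA.
Step 7 — Real power: P = Re(S) = 0.3361 W.
Step 8 — Reactive power: Q = Im(S) = -1.48 VAR.
Step 9 — Apparent power: |S| = 1.518 VA.
Step 10 — Power factor: PF = P/|S| = 0.2214 (leading).

(a) P = 0.3361 W  (b) Q = -1.48 VAR  (c) S = 1.518 VA  (d) PF = 0.2214 (leading)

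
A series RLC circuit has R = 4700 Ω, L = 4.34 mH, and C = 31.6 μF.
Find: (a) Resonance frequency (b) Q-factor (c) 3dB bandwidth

Step 1 — Resonance: ω₀ = 1/√(LC) = 1/√(0.00434·3.16e-05) = 2700 rad/s.
Step 2 — f₀ = ω₀/(2π) = 429.8 Hz.
Step 3 — Series Q: Q = ω₀L/R = 2700·0.00434/4700 = 0.002493.
Step 4 — Bandwidth: Δω = ω₀/Q = 1.083e+06 rad/s; BW = Δω/(2π) = 1.724e+05 Hz.

(a) f₀ = 429.8 Hz  (b) Q = 0.002493  (c) BW = 1.724e+05 Hz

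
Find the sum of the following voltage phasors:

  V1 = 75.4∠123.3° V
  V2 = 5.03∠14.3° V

Step 1 — Convert each phasor to rectangular form:
  V1 = 75.4·(cos(123.3°) + j·sin(123.3°)) = -41.4 + j63.02 V
  V2 = 5.03·(cos(14.3°) + j·sin(14.3°)) = 4.874 + j1.242 V
Step 2 — Sum components: V_total = -36.52 + j64.26 V.
Step 3 — Convert to polar: |V_total| = 73.92 V, ∠V_total = 119.6°.

V_total = 73.92∠119.6° V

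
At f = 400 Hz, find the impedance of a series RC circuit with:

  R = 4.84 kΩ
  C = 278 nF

Step 1 — Angular frequency: ω = 2π·f = 2π·400 = 2513 rad/s.
Step 2 — Component impedances:
  R: Z = R = 4840 Ω
  C: Z = 1/(jωC) = -j/(ω·C) = 0 - j1431 Ω
Step 3 — Series combination: Z_total = R + C = 4840 - j1431 Ω = 5047∠-16.5° Ω.

Z = 4840 - j1431 Ω = 5047∠-16.5° Ω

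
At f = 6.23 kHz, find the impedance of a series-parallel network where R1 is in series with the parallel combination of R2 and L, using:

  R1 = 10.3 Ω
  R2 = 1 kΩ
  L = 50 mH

Step 1 — Angular frequency: ω = 2π·f = 2π·6230 = 3.914e+04 rad/s.
Step 2 — Component impedances:
  R1: Z = R = 10.3 Ω
  R2: Z = R = 1000 Ω
  L: Z = jωL = j·3.914e+04·0.05 = 0 + j1957 Ω
Step 3 — Parallel branch: R2 || L = 1/(1/R2 + 1/L) = 793 + j405.2 Ω.
Step 4 — Series with R1: Z_total = R1 + (R2 || L) = 803.3 + j405.2 Ω = 899.7∠26.8° Ω.

Z = 803.3 + j405.2 Ω = 899.7∠26.8° Ω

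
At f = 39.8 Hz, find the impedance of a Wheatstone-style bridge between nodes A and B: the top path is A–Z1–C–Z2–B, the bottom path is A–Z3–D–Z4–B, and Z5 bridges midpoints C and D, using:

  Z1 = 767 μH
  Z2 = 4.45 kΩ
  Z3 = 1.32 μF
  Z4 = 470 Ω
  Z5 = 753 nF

Step 1 — Angular frequency: ω = 2π·f = 2π·39.8 = 250.1 rad/s.
Step 2 — Component impedances:
  Z1: Z = jωL = j·250.1·0.000767 = 0 + j0.1918 Ω
  Z2: Z = R = 4450 Ω
  Z3: Z = 1/(jωC) = -j/(ω·C) = 0 - j3029 Ω
  Z4: Z = R = 470 Ω
  Z5: Z = 1/(jωC) = -j/(ω·C) = 0 - j5311 Ω
Step 3 — Bridge requires nodal analysis (the Z5 bridge couples midpoints C and D, so the two paths cannot be reduced to a simple series/parallel combination). Setting node B to ground and injecting 1 A at node A, the 3-node admittance system at A, C, D solves to V_A = Z_AB = 961.4 - j1368 Ω = 1672∠-54.9° Ω.

Z = 961.4 - j1368 Ω = 1672∠-54.9° Ω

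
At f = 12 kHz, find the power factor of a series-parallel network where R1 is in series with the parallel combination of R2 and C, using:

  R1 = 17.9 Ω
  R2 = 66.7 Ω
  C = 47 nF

Step 1 — Angular frequency: ω = 2π·f = 2π·1.2e+04 = 7.54e+04 rad/s.
Step 2 — Component impedances:
  R1: Z = R = 17.9 Ω
  R2: Z = R = 66.7 Ω
  C: Z = 1/(jωC) = -j/(ω·C) = 0 - j282.2 Ω
Step 3 — Parallel branch: R2 || C = 1/(1/R2 + 1/C) = 63.17 - j14.93 Ω.
Step 4 — Series with R1: Z_total = R1 + (R2 || C) = 81.07 - j14.93 Ω = 82.43∠-10.4° Ω.
Step 5 — Power factor: PF = cos(φ) = Re(Z)/|Z| = 81.07/82.43 = 0.9835.
Step 6 — Type: Im(Z) = -14.93 ⇒ leading (phase φ = -10.4°).

PF = 0.9835 (leading, φ = -10.4°)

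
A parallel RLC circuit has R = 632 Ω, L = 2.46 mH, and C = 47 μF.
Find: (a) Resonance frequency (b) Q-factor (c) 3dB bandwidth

Step 1 — Resonance: ω₀ = 1/√(LC) = 1/√(0.00246·4.7e-05) = 2941 rad/s.
Step 2 — f₀ = ω₀/(2π) = 468.1 Hz.
Step 3 — Parallel Q: Q = R/(ω₀L) = 632/(2941·0.00246) = 87.36.
Step 4 — Bandwidth: Δω = ω₀/Q = 33.67 rad/s; BW = Δω/(2π) = 5.358 Hz.

(a) f₀ = 468.1 Hz  (b) Q = 87.36  (c) BW = 5.358 Hz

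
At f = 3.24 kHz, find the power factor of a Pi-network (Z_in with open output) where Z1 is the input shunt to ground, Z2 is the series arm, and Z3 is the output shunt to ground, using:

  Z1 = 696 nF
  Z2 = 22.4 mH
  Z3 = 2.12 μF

Step 1 — Angular frequency: ω = 2π·f = 2π·3240 = 2.036e+04 rad/s.
Step 2 — Component impedances:
  Z1: Z = 1/(jωC) = -j/(ω·C) = 0 - j70.58 Ω
  Z2: Z = jωL = j·2.036e+04·0.0224 = 0 + j456 Ω
  Z3: Z = 1/(jωC) = -j/(ω·C) = 0 - j23.17 Ω
Step 3 — With open output, the series arm Z2 and the output shunt Z3 appear in series to ground: Z2 + Z3 = 0 + j432.8 Ω.
Step 4 — Parallel with input shunt Z1: Z_in = Z1 || (Z2 + Z3) = 0 - j84.33 Ω = 84.33∠-90.0° Ω.
Step 5 — Power factor: PF = cos(φ) = Re(Z)/|Z| = 0/84.33 = 0.
Step 6 — Type: Im(Z) = -84.33 ⇒ leading (phase φ = -90.0°).

PF = 0 (leading, φ = -90.0°)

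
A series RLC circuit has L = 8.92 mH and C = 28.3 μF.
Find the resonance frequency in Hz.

Step 1 — Resonance condition Im(Z)=0 gives ω₀ = 1/√(LC).
Step 2 — ω₀ = 1/√(0.00892·2.83e-05) = 1990 rad/s.
Step 3 — f₀ = ω₀/(2π) = 316.8 Hz.

f₀ = 316.8 Hz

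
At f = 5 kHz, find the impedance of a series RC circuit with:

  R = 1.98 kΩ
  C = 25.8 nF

Step 1 — Angular frequency: ω = 2π·f = 2π·5000 = 3.142e+04 rad/s.
Step 2 — Component impedances:
  R: Z = R = 1980 Ω
  C: Z = 1/(jωC) = -j/(ω·C) = 0 - j1234 Ω
Step 3 — Series combination: Z_total = R + C = 1980 - j1234 Ω = 2333∠-31.9° Ω.

Z = 1980 - j1234 Ω = 2333∠-31.9° Ω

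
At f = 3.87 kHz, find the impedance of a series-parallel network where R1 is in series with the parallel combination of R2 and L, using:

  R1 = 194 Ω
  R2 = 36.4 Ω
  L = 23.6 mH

Step 1 — Angular frequency: ω = 2π·f = 2π·3870 = 2.432e+04 rad/s.
Step 2 — Component impedances:
  R1: Z = R = 194 Ω
  R2: Z = R = 36.4 Ω
  L: Z = jωL = j·2.432e+04·0.0236 = 0 + j573.9 Ω
Step 3 — Parallel branch: R2 || L = 1/(1/R2 + 1/L) = 36.25 + j2.3 Ω.
Step 4 — Series with R1: Z_total = R1 + (R2 || L) = 230.3 + j2.3 Ω = 230.3∠0.6° Ω.

Z = 230.3 + j2.3 Ω = 230.3∠0.6° Ω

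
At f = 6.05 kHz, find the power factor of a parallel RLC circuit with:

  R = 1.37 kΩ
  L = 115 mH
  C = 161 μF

Step 1 — Angular frequency: ω = 2π·f = 2π·6050 = 3.801e+04 rad/s.
Step 2 — Component impedances:
  R: Z = R = 1370 Ω
  L: Z = jωL = j·3.801e+04·0.115 = 0 + j4372 Ω
  C: Z = 1/(jωC) = -j/(ω·C) = 0 - j0.1634 Ω
Step 3 — Parallel combination: 1/Z_total = 1/R + 1/L + 1/C; Z_total = 1.949e-05 - j0.1634 Ω = 0.1634∠-90.0° Ω.
Step 4 — Power factor: PF = cos(φ) = Re(Z)/|Z| = 1.949e-05/0.1634 = 0.0001193.
Step 5 — Type: Im(Z) = -0.1634 ⇒ leading (phase φ = -90.0°).

PF = 0.0001193 (leading, φ = -90.0°)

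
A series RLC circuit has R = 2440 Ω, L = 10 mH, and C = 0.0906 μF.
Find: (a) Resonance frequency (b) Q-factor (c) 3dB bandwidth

Step 1 — Resonance: ω₀ = 1/√(LC) = 1/√(0.01·9.06e-08) = 3.322e+04 rad/s.
Step 2 — f₀ = ω₀/(2π) = 5288 Hz.
Step 3 — Series Q: Q = ω₀L/R = 3.322e+04·0.01/2440 = 0.1362.
Step 4 — Bandwidth: Δω = ω₀/Q = 2.44e+05 rad/s; BW = Δω/(2π) = 3.883e+04 Hz.

(a) f₀ = 5288 Hz  (b) Q = 0.1362  (c) BW = 3.883e+04 Hz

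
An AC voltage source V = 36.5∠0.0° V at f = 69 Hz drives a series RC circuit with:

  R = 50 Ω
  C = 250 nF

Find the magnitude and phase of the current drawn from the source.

Step 1 — Angular frequency: ω = 2π·f = 2π·69 = 433.5 rad/s.
Step 2 — Component impedances:
  R: Z = R = 50 Ω
  C: Z = 1/(jωC) = -j/(ω·C) = 0 - j9226 Ω
Step 3 — Series combination: Z_total = R + C = 50 - j9226 Ω = 9227∠-89.7° Ω.
Step 4 — Source phasor: V = 36.5∠0.0° V = 36.5 V.
Step 5 — Ohm's law: I = V / Z_total = (36.5) / (50 - j9226) = 2.144e-05 + j0.003956 A.
Step 6 — Convert to polar: |I| = 0.003956 A, ∠I = 89.7°.

I = 0.003956∠89.7° A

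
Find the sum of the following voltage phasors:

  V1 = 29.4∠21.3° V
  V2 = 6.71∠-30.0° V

Step 1 — Convert each phasor to rectangular form:
  V1 = 29.4·(cos(21.3°) + j·sin(21.3°)) = 27.39 + j10.68 V
  V2 = 6.71·(cos(-30.0°) + j·sin(-30.0°)) = 5.811 - j3.355 V
Step 2 — Sum components: V_total = 33.2 + j7.325 V.
Step 3 — Convert to polar: |V_total| = 34 V, ∠V_total = 12.4°.

V_total = 34∠12.4° V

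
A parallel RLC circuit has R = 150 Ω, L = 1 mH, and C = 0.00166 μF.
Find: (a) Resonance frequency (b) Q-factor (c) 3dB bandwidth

Step 1 — Resonance: ω₀ = 1/√(LC) = 1/√(0.001·1.66e-09) = 7.762e+05 rad/s.
Step 2 — f₀ = ω₀/(2π) = 1.235e+05 Hz.
Step 3 — Parallel Q: Q = R/(ω₀L) = 150/(7.762e+05·0.001) = 0.1933.
Step 4 — Bandwidth: Δω = ω₀/Q = 4.016e+06 rad/s; BW = Δω/(2π) = 6.392e+05 Hz.

(a) f₀ = 1.235e+05 Hz  (b) Q = 0.1933  (c) BW = 6.392e+05 Hz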